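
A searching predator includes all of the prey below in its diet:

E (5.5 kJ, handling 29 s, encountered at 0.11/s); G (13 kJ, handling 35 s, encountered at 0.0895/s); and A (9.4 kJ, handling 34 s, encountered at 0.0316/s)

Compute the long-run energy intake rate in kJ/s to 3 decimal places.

R = (0.11×5.5 + 0.0895×13 + 0.0316×9.4) / (1 + 0.11×29 + 0.0895×35 + 0.0316×34) = 2.066/8.397 = 0.246 kJ/s.

0.246 kJ/s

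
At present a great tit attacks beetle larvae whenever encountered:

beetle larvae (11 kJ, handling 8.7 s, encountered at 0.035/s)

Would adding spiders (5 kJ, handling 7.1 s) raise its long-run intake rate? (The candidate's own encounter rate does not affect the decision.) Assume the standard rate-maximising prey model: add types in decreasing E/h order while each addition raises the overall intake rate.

Intake rate on the current diet: R = (0.035×11) / (1 + 0.035×8.7) = 0.385/1.304 = 0.2951 kJ/s.
Profitability of spiders: 5/7.1 = 0.7042 kJ/s.
Since 0.7042 > R, including spiders increases the long-run rate.

Yes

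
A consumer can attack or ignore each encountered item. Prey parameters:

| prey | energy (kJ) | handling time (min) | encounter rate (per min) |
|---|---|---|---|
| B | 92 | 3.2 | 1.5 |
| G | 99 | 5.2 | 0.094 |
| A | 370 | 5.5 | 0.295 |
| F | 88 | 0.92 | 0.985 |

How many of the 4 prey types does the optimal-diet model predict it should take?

2

Profitabilities (E/h, kJ/min): F 95.7, A 67.3, B 28.8, G 19. Add prey in this order while the next type's profitability exceeds the intake rate on those already taken.
Rate on top 1: 45.47. A: 67.3 > 45.47 → include.
Rate on top 2: 55.5. B: 28.8 < 55.5 → exclude; stop.
Optimal diet: F, A — 2 of 4 types.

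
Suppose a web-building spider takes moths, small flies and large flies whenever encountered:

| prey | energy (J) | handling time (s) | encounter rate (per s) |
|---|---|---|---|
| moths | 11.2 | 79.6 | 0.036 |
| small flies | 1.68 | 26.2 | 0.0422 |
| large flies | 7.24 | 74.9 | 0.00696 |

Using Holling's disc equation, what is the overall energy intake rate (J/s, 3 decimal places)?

0.095 J/s

Energy encountered per unit search time: 0.036×11.2 + 0.0422×1.68 + 0.00696×7.24 = 0.5245 J/s.
Handling time per unit search time: 0.036×79.6 + 0.0422×26.2 + 0.00696×74.9 = 4.493.
Rate = 0.5245/(1 + 4.493) = 0.09549 J/s.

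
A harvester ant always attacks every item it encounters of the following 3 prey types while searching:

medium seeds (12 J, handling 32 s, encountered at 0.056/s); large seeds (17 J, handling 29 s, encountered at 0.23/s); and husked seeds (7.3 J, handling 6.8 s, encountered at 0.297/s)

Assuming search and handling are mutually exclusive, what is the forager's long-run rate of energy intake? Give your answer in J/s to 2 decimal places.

R = Σλ_iE_i / (1 + Σλ_ih_i)
Numerator: 0.056×12 + 0.23×17 + 0.297×7.3 = 6.75
Denominator: 1 + 0.056×32 + 0.23×29 + 0.297×6.8 = 11.48
R = 6.75/11.48 = 0.5879 J/s

0.59 J/s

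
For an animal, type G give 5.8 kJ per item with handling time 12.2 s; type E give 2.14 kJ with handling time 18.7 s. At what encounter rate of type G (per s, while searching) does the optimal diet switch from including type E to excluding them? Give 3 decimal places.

0.026 per s

At the threshold, the rate on type G alone equals the profitability of type E: λ·5.8/(1 + λ·12.2) = 2.14/18.7 = 0.1144.
Rearranging, λ(5.8 − 0.1144×12.2) = 0.1144, so λ = 0.1144/4.404 = 0.02599 per s.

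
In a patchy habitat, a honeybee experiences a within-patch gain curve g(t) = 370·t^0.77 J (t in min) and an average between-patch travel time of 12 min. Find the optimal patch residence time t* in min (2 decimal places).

40.17 min

Optimal t* satisfies g'(t*) = g(t*)/(T + t*).
g'(t) = 0.77·370·t^-0.23. Setting 0.77·370·t^-0.23 = 370·t^0.77/(12+t) gives 0.77(12+t) = t, so 0.23·t = 0.77×12.
t* = 0.77×12/0.23 = 40.17 min.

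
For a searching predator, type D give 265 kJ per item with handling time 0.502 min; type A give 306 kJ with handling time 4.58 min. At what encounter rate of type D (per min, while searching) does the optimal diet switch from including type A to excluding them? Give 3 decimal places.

0.289 per min

Drop type A once their profitability E₂/h₂ falls below the rate achievable on type D alone: E₂/h₂ = λE₁/(1 + λh₁).
Solve for λ: λE₁h₂ = E₂(1 + λh₁) → λ(E₁h₂ − E₂h₁) = E₂ → λ = E₂/(E₁h₂ − E₂h₁).
λ = 306/(265×4.58 − 306×0.502) = 306/1060 = 0.2887 per min.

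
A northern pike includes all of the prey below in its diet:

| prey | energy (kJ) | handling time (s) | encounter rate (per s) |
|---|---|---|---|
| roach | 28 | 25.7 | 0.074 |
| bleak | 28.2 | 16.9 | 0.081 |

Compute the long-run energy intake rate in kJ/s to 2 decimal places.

1.02 kJ/s

R = (0.074×28 + 0.081×28.2) / (1 + 0.074×25.7 + 0.081×16.9) = 4.356/4.271 = 1.02 kJ/s.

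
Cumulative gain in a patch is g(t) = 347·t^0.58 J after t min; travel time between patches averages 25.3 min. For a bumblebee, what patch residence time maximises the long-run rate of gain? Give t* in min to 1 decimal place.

34.9 min

Optimal t* satisfies g'(t*) = g(t*)/(T + t*).
g'(t) = 0.58·347·t^-0.42. Setting 0.58·347·t^-0.42 = 347·t^0.58/(25.3+t) gives 0.58(25.3+t) = t, so 0.42·t = 0.58×25.3.
t* = 0.58×25.3/0.42 = 34.94 min.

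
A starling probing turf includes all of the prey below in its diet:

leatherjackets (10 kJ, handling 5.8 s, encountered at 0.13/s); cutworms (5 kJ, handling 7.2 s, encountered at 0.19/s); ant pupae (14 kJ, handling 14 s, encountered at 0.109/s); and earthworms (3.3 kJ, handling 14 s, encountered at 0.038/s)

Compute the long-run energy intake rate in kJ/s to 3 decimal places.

0.753 kJ/s

R = (0.13×10 + 0.19×5 + 0.109×14 + 0.038×3.3) / (1 + 0.13×5.8 + 0.19×7.2 + 0.109×14 + 0.038×14) = 3.901/5.18 = 0.7532 kJ/s.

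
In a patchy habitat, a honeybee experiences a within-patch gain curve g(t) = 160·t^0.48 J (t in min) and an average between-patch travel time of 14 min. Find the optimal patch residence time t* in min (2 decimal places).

12.92 min

By the marginal value theorem, leave when the instantaneous gain rate g'(t) equals the habitat-wide average g(t)/(T + t).
g'(t) = 0.48·160·t^-0.52. Setting 0.48·160·t^-0.52 = 160·t^0.48/(14+t) gives 0.48(14+t) = t, so 0.52·t = 0.48×14.
t* = 0.48×14/0.52 = 12.92 min.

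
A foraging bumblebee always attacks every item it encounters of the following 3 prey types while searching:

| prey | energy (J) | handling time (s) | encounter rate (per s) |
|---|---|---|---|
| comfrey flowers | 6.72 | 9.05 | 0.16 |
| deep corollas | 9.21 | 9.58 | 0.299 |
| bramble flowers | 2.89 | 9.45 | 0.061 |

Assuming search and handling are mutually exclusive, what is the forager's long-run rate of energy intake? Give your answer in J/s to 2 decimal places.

0.68 J/s

R = (0.16×6.72 + 0.299×9.21 + 0.061×2.89) / (1 + 0.16×9.05 + 0.299×9.58 + 0.061×9.45) = 4.005/5.889 = 0.6801 J/s.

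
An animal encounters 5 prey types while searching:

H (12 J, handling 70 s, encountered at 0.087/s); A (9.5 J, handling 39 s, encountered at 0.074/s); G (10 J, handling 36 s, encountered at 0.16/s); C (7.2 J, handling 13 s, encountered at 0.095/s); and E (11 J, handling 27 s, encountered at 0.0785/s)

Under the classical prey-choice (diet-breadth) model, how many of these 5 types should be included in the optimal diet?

2

Rank by E/h (J/s): C 0.554, E 0.407, G 0.278, A 0.244, H 0.171. Include each in turn until the next type's E/h falls below the running intake rate.
Rate on top 1: 0.306. E: 0.407 > 0.306 → include.
Rate on top 2: 0.3554. G: 0.278 < 0.3554 → exclude; stop.
Optimal diet: C, E — 2 of 5 types.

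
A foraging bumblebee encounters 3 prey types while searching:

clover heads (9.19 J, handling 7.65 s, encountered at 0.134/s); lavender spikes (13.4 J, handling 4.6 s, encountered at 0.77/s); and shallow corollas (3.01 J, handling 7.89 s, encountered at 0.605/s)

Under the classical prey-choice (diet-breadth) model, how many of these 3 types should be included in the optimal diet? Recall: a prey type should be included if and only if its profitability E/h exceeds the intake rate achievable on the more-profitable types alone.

Rank by E/h (J/s): lavender spikes 2.91, clover heads 1.2, shallow corollas 0.381. Include each in turn until the next type's E/h falls below the running intake rate.
Rate on top 1: 2.272. clover heads: 1.2 < 2.272 → exclude; stop.
Optimal diet: lavender spikes — 1 of 3 types.

1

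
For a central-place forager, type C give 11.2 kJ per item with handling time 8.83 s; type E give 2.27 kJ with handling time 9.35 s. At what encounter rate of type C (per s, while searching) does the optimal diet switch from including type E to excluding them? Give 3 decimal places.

0.027 per s

At the threshold, the rate on type C alone equals the profitability of type E: λ·11.2/(1 + λ·8.83) = 2.27/9.35 = 0.2428.
Rearranging, λ(11.2 − 0.2428×8.83) = 0.2428, so λ = 0.2428/9.056 = 0.02681 per s.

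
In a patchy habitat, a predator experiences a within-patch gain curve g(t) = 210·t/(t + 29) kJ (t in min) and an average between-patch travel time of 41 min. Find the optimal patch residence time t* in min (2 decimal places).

34.48 min

Optimal t* satisfies g'(t*) = g(t*)/(T + t*).
g'(t) = 210·29/(t + 29)². Setting 210·29/(t+29)² = 210t/[(t+29)(41+t)] gives 29(41+t) = t(t+29), so t² = 29×41 = 1189.
t* = √1189 = 34.48 min.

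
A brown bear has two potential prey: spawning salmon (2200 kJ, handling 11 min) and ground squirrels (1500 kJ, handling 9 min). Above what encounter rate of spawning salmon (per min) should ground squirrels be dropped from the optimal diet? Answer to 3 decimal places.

The zero-one rule: include ground squirrels iff E₂/h₂ > λE₁/(1+λh₁). Equality gives the switch point.
λE₁h₂ = E₂ + λE₂h₁ ⇒ λ = E₂/(E₁h₂ − E₂h₁) = 1500/(1.98e+04 − 1.65e+04) = 0.4545 per min.

0.455 per min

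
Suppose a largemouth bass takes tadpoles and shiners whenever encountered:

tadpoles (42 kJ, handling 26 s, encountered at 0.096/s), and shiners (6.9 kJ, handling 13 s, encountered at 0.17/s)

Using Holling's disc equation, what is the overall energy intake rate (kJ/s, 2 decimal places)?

Energy encountered per unit search time: 0.096×42 + 0.17×6.9 = 5.205 kJ/s.
Handling time per unit search time: 0.096×26 + 0.17×13 = 4.706.
Rate = 5.205/(1 + 4.706) = 0.9122 kJ/s.

0.91 kJ/s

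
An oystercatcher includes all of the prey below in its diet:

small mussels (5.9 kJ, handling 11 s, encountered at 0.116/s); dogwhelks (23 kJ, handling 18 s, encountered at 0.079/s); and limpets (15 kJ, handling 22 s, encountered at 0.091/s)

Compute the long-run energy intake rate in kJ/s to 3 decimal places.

R = (0.116×5.9 + 0.079×23 + 0.091×15) / (1 + 0.116×11 + 0.079×18 + 0.091×22) = 3.866/5.7 = 0.6783 kJ/s.

0.678 kJ/s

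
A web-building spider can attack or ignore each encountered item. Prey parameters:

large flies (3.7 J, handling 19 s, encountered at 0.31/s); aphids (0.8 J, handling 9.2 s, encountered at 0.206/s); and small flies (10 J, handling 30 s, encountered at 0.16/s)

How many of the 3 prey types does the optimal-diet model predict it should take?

1

E/h in descending order: small flies 0.333, large flies 0.195, aphids 0.087 J/s. The optimal diet is the largest prefix of this list for which every included type satisfies E_i/h_i > R on the types above it.
Rate on top 1: 0.2759. large flies: 0.195 < 0.2759 → exclude; stop.
Optimal diet: small flies — 1 of 3 types.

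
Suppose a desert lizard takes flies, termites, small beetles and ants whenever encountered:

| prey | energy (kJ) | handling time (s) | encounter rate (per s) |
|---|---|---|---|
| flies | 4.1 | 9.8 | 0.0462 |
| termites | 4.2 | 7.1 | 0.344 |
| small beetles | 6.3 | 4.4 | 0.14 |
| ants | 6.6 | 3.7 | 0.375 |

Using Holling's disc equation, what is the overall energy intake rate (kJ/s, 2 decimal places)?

Energy encountered per unit search time: 0.0462×4.1 + 0.344×4.2 + 0.14×6.3 + 0.375×6.6 = 4.991 kJ/s.
Handling time per unit search time: 0.0462×9.8 + 0.344×7.1 + 0.14×4.4 + 0.375×3.7 = 4.899.
Rate = 4.991/(1 + 4.899) = 0.8462 kJ/s.

0.85 kJ/s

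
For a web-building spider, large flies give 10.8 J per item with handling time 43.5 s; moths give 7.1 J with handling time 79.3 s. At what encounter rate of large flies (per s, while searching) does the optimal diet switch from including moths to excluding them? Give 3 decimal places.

0.013 per s

At the threshold, the rate on large flies alone equals the profitability of moths: λ·10.8/(1 + λ·43.5) = 7.1/79.3 = 0.08953.
Rearranging, λ(10.8 − 0.08953×43.5) = 0.08953, so λ = 0.08953/6.905 = 0.01297 per s.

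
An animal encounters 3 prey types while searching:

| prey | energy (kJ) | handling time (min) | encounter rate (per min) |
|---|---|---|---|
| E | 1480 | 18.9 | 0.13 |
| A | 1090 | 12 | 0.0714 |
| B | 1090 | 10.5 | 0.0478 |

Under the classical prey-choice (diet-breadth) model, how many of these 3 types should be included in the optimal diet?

Rank by E/h (kJ/min): B 104, A 90.8, E 78.3. Include each in turn until the next type's E/h falls below the running intake rate.
Rate on top 1: 34.69. A: 90.8 > 34.69 → include.
Rate on top 2: 55.08. E: 78.3 > 55.08 → include.
Optimal diet: B, A, E — 3 of 3 types.

3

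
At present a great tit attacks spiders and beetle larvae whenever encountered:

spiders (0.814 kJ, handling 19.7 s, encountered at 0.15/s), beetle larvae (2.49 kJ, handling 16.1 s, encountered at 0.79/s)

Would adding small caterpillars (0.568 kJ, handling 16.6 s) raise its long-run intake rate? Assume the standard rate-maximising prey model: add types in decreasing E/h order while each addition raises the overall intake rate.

No

On spiders and beetle larvae alone, R = ΣλE/(1+Σλh) = 2.089/16.67 = 0.1253 kJ/s.
small caterpillars: E/h = 0.568/16.6 = 0.03422 kJ/s.
Since 0.03422 < R, time spent handling small caterpillars is better spent searching.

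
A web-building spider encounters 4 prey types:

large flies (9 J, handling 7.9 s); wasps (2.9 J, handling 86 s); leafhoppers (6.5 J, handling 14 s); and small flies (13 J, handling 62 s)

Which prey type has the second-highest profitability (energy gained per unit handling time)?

Profitability E/h (J/s): large flies = 9/7.9 = 1.14, wasps = 2.9/86 = 0.0337, leafhoppers = 6.5/14 = 0.464, small flies = 13/62 = 0.21.
Ranked: large flies > leafhoppers > small flies > wasps.

leafhoppers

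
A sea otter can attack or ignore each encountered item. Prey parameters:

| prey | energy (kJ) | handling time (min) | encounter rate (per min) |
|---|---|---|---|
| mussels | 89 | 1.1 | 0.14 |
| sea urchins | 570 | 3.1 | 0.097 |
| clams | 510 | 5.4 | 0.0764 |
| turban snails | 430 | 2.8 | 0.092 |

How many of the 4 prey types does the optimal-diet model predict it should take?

Rank by E/h (kJ/min): sea urchins 184, turban snails 154, clams 94.4, mussels 80.9. Include each in turn until the next type's E/h falls below the running intake rate.
Rate on top 1: 42.51. turban snails: 154 > 42.51 → include.
Rate on top 2: 60.87. clams: 94.4 > 60.87 → include.
Rate on top 3: 67.9. mussels: 80.9 > 67.9 → include.
Optimal diet: sea urchins, turban snails, clams, mussels — 4 of 4 types.

4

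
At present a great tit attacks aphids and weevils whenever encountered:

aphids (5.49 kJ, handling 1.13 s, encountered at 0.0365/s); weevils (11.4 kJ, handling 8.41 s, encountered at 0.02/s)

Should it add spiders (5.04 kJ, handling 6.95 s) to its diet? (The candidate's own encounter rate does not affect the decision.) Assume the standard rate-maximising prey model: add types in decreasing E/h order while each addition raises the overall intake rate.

Yes

Current rate: (0.0365×5.49 + 0.02×11.4)/(1 + 0.0365×1.13 + 0.02×8.41) = 0.3542 kJ/s.
Profitability of spiders: 5.04/6.95 = 0.7252 kJ/s.
Since 0.7252 > R, including spiders increases the long-run rate.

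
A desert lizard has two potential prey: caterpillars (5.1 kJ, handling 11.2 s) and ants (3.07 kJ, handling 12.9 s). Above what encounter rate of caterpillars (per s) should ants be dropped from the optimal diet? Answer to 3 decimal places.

The zero-one rule: include ants iff E₂/h₂ > λE₁/(1+λh₁). Equality gives the switch point.
λE₁h₂ = E₂ + λE₂h₁ ⇒ λ = E₂/(E₁h₂ − E₂h₁) = 3.07/(65.79 − 34.38) = 0.09775 per s.

0.098 per s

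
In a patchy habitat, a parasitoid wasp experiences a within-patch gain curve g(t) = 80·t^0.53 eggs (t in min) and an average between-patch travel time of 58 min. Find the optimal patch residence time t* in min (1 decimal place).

65.4 min

Optimal t* satisfies g'(t*) = g(t*)/(T + t*).
g'(t) = 0.53·80·t^-0.47. Setting 0.53·80·t^-0.47 = 80·t^0.53/(58+t) gives 0.53(58+t) = t, so 0.47·t = 0.53×58.
t* = 0.53×58/0.47 = 65.4 min.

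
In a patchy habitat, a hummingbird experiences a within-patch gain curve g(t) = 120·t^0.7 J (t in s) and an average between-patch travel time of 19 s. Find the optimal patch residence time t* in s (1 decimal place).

44.3 s

Optimal t* satisfies g'(t*) = g(t*)/(T + t*).
g'(t) = 0.7·120·t^-0.3. Setting 0.7·120·t^-0.3 = 120·t^0.7/(19+t) gives 0.7(19+t) = t, so 0.30·t = 0.7×19.
t* = 0.7×19/0.30 = 44.33 s.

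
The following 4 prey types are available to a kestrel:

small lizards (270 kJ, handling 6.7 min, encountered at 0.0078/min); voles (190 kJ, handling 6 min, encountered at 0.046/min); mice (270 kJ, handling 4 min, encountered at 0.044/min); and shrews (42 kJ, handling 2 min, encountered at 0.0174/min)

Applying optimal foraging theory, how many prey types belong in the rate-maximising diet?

Rank by E/h (kJ/min): mice 67.5, small lizards 40.3, voles 31.7, shrews 21. Include each in turn until the next type's E/h falls below the running intake rate.
Rate on top 1: 10.1. small lizards: 40.3 > 10.1 → include.
Rate on top 2: 11.39. voles: 31.7 > 11.39 → include.
Rate on top 3: 15.11. shrews: 21 > 15.11 → include.
Optimal diet: mice, small lizards, voles, shrews — 4 of 4 types.

4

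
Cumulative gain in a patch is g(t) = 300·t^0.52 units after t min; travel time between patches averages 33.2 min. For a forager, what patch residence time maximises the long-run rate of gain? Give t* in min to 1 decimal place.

Maximise g(t)/(T+t): set derivative to zero → g'(t)(T+t) = g(t).
g'(t) = 0.52·300·t^-0.48. Setting 0.52·300·t^-0.48 = 300·t^0.52/(33.2+t) gives 0.52(33.2+t) = t, so 0.48·t = 0.52×33.2.
t* = 0.52×33.2/0.48 = 35.97 min.

36.0 min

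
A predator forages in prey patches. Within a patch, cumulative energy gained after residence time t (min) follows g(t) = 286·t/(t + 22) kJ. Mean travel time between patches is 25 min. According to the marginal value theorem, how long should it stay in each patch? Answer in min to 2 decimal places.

By the marginal value theorem, leave when the instantaneous gain rate g'(t) equals the habitat-wide average g(t)/(T + t).
g'(t) = 286·22/(t + 22)². Setting 286·22/(t+22)² = 286t/[(t+22)(25+t)] gives 22(25+t) = t(t+22), so t² = 22×25 = 550.
t* = √550 = 23.45 min.

23.45 min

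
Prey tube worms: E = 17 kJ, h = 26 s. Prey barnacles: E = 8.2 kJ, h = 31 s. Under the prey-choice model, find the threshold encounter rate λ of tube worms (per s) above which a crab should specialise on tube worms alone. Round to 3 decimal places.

0.026 per s

The zero-one rule: include barnacles iff E₂/h₂ > λE₁/(1+λh₁). Equality gives the switch point.
λE₁h₂ = E₂ + λE₂h₁ ⇒ λ = E₂/(E₁h₂ − E₂h₁) = 8.2/(527 − 213.2) = 0.02613 per s.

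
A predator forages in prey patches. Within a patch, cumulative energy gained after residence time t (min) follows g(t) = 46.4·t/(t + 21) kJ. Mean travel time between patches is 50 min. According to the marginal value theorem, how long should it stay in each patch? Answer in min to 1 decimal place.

By the marginal value theorem, leave when the instantaneous gain rate g'(t) equals the habitat-wide average g(t)/(T + t).
g'(t) = 46.4·21/(t + 21)². Setting 46.4·21/(t+21)² = 46.4t/[(t+21)(50+t)] gives 21(50+t) = t(t+21), so t² = 21×50 = 1050.
t* = √1050 = 32.4 min.

32.4 min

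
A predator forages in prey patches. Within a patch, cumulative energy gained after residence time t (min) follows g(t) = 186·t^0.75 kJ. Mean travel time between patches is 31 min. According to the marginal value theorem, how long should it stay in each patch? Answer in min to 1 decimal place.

By the marginal value theorem, leave when the instantaneous gain rate g'(t) equals the habitat-wide average g(t)/(T + t).
g'(t) = 0.75·186·t^-0.25. Setting 0.75·186·t^-0.25 = 186·t^0.75/(31+t) gives 0.75(31+t) = t, so 0.25·t = 0.75×31.
t* = 0.75×31/0.25 = 93 min.

93.0 min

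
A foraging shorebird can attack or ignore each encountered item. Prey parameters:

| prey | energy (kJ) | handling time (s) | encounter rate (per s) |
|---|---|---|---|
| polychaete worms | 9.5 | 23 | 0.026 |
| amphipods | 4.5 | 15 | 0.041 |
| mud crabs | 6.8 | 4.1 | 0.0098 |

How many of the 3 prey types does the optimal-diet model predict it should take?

Profitabilities (E/h, kJ/s): mud crabs 1.66, polychaete worms 0.413, amphipods 0.3. Add prey in this order while the next type's profitability exceeds the intake rate on those already taken.
Rate on top 1: 0.06407. polychaete worms: 0.413 > 0.06407 → include.
Rate on top 2: 0.1915. amphipods: 0.3 > 0.1915 → include.
Optimal diet: mud crabs, polychaete worms, amphipods — 3 of 3 types.

3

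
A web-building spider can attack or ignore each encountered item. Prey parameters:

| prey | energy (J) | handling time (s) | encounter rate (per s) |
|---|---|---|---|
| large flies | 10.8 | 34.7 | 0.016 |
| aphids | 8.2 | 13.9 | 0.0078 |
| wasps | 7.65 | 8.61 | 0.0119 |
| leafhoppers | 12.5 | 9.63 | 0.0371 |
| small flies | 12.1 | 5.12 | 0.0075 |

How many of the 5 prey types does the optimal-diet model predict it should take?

Rank by E/h (J/s): small flies 2.36, leafhoppers 1.3, wasps 0.889, aphids 0.59, large flies 0.311. Include each in turn until the next type's E/h falls below the running intake rate.
Rate on top 1: 0.08739. leafhoppers: 1.3 > 0.08739 → include.
Rate on top 2: 0.3973. wasps: 0.889 > 0.3973 → include.
Rate on top 3: 0.4309. aphids: 0.59 > 0.4309 → include.
Rate on top 4: 0.4416. large flies: 0.311 < 0.4416 → exclude; stop.
Optimal diet: small flies, leafhoppers, wasps, aphids — 4 of 5 types.

4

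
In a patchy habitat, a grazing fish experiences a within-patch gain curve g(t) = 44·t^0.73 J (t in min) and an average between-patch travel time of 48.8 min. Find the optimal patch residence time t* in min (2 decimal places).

131.94 min

Optimal t* satisfies g'(t*) = g(t*)/(T + t*).
g'(t) = 0.73·44·t^-0.27. Setting 0.73·44·t^-0.27 = 44·t^0.73/(48.8+t) gives 0.73(48.8+t) = t, so 0.27·t = 0.73×48.8.
t* = 0.73×48.8/0.27 = 131.9 min.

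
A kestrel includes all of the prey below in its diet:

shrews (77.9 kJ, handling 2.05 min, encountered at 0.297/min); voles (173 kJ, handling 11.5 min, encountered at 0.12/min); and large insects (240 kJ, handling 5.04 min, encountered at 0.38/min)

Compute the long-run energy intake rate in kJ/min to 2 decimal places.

Energy encountered per unit search time: 0.297×77.9 + 0.12×173 + 0.38×240 = 135.1 kJ/min.
Handling time per unit search time: 0.297×2.05 + 0.12×11.5 + 0.38×5.04 = 3.904.
Rate = 135.1/(1 + 3.904) = 27.55 kJ/min.

27.55 kJ/min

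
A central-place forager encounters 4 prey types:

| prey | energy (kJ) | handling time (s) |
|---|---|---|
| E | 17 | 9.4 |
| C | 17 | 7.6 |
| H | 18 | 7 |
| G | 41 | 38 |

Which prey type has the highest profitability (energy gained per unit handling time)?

H

In descending order of E/h:
H: 18/7 = 2.57 kJ/s
C: 17/7.6 = 2.24 kJ/s
E: 17/9.4 = 1.81 kJ/s
G: 41/38 = 1.08 kJ/s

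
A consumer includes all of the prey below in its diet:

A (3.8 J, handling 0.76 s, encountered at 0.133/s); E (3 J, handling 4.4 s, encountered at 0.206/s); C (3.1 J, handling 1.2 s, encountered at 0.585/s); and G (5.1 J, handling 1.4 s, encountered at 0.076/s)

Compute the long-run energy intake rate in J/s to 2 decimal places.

R = Σλ_iE_i / (1 + Σλ_ih_i)
Numerator: 0.133×3.8 + 0.206×3 + 0.585×3.1 + 0.076×5.1 = 3.324
Denominator: 1 + 0.133×0.76 + 0.206×4.4 + 0.585×1.2 + 0.076×1.4 = 2.816
R = 3.324/2.816 = 1.181 J/s

1.18 J/s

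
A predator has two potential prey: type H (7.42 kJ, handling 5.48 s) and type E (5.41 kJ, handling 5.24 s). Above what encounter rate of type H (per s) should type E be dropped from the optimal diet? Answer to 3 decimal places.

0.586 per s

At the threshold, the rate on type H alone equals the profitability of type E: λ·7.42/(1 + λ·5.48) = 5.41/5.24 = 1.032.
Rearranging, λ(7.42 − 1.032×5.48) = 1.032, so λ = 1.032/1.762 = 0.5859 per s.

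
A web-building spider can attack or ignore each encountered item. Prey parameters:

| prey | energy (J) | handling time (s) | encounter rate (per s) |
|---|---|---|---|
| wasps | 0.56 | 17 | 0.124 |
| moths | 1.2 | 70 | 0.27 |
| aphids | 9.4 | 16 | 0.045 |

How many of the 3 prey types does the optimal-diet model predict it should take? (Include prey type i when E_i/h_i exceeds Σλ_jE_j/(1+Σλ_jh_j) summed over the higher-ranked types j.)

1

E/h in descending order: aphids 0.588, wasps 0.0329, moths 0.0171 J/s. The optimal diet is the largest prefix of this list for which every included type satisfies E_i/h_i > R on the types above it.
Rate on top 1: 0.2459. wasps: 0.0329 < 0.2459 → exclude; stop.
Optimal diet: aphids — 1 of 3 types.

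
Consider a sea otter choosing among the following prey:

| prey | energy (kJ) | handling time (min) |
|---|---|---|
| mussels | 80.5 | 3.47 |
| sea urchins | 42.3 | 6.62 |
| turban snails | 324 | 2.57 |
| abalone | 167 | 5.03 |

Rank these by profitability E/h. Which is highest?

turban snails

In descending order of E/h:
turban snails: 324/2.57 = 126 kJ/min
abalone: 167/5.03 = 33.2 kJ/min
mussels: 80.5/3.47 = 23.2 kJ/min
sea urchins: 42.3/6.62 = 6.39 kJ/min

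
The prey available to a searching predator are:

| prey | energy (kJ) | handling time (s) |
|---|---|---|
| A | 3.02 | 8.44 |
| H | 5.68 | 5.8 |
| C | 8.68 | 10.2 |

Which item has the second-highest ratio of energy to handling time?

In descending order of E/h:
H: 5.68/5.8 = 0.979 kJ/s
C: 8.68/10.2 = 0.851 kJ/s
A: 3.02/8.44 = 0.358 kJ/s

C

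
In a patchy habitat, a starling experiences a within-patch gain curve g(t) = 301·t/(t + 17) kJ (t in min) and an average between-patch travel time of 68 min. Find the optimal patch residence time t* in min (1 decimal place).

34.0 min

By the marginal value theorem, leave when the instantaneous gain rate g'(t) equals the habitat-wide average g(t)/(T + t).
g'(t) = 301·17/(t + 17)². Setting 301·17/(t+17)² = 301t/[(t+17)(68+t)] gives 17(68+t) = t(t+17), so t² = 17×68 = 1156.
t* = √1156 = 34 min.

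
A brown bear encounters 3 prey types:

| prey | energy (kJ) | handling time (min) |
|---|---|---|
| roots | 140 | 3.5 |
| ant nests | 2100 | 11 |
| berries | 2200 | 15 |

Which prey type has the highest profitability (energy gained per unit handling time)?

Profitability E/h (kJ/min): roots = 140/3.5 = 40, ant nests = 2100/11 = 191, berries = 2200/15 = 147.
Ranked: ant nests > berries > roots.

ant nests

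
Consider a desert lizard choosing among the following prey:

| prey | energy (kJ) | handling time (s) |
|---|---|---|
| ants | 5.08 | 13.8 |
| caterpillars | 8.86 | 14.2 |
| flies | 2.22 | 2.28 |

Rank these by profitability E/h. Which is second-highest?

Profitability E/h (kJ/s): ants = 5.08/13.8 = 0.368, caterpillars = 8.86/14.2 = 0.624, flies = 2.22/2.28 = 0.974.
Ranked: flies > caterpillars > ants.

caterpillars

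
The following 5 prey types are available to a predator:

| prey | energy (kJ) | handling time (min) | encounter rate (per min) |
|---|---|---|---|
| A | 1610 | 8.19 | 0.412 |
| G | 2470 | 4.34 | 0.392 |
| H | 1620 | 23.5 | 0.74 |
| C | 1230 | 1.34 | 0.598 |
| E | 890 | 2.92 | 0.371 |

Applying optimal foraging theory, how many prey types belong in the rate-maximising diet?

2

E/h in descending order: C 918, G 569, E 305, A 197, H 68.9 kJ/min. The optimal diet is the largest prefix of this list for which every included type satisfies E_i/h_i > R on the types above it.
Rate on top 1: 408.3. G: 569 > 408.3 → include.
Rate on top 2: 486.4. E: 305 < 486.4 → exclude; stop.
Optimal diet: C, G — 2 of 5 types.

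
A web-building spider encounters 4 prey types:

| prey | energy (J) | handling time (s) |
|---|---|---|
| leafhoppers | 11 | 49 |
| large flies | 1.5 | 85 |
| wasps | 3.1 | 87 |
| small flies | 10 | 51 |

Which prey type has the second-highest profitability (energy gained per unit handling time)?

small flies

In descending order of E/h:
leafhoppers: 11/49 = 0.224 J/s
small flies: 10/51 = 0.196 J/s
wasps: 3.1/87 = 0.0356 J/s
large flies: 1.5/85 = 0.0176 J/s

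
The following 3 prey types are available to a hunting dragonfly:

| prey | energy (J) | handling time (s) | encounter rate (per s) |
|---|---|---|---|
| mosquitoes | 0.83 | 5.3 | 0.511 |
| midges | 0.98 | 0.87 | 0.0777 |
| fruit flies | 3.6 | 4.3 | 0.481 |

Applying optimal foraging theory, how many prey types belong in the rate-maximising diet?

2

Profitabilities (E/h, J/s): midges 1.13, fruit flies 0.837, mosquitoes 0.157. Add prey in this order while the next type's profitability exceeds the intake rate on those already taken.
Rate on top 1: 0.07132. fruit flies: 0.837 > 0.07132 → include.
Rate on top 2: 0.5765. mosquitoes: 0.157 < 0.5765 → exclude; stop.
Optimal diet: midges, fruit flies — 2 of 3 types.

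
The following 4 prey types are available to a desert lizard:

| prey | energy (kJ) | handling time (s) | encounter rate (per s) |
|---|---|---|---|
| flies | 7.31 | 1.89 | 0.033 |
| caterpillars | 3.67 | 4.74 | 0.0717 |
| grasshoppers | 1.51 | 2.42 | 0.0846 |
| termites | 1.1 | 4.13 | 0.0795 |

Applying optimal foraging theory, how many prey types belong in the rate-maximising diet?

3

E/h in descending order: flies 3.87, caterpillars 0.774, grasshoppers 0.624, termites 0.266 kJ/s. The optimal diet is the largest prefix of this list for which every included type satisfies E_i/h_i > R on the types above it.
Rate on top 1: 0.2271. caterpillars: 0.774 > 0.2271 → include.
Rate on top 2: 0.3597. grasshoppers: 0.624 > 0.3597 → include.
Rate on top 3: 0.3934. termites: 0.266 < 0.3934 → exclude; stop.
Optimal diet: flies, caterpillars, grasshoppers — 3 of 4 types.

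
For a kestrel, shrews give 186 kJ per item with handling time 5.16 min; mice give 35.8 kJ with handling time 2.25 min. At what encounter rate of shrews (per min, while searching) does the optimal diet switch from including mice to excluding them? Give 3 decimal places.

0.153 per min

The zero-one rule: include mice iff E₂/h₂ > λE₁/(1+λh₁). Equality gives the switch point.
λE₁h₂ = E₂ + λE₂h₁ ⇒ λ = E₂/(E₁h₂ − E₂h₁) = 35.8/(418.5 − 184.7) = 0.1531 per min.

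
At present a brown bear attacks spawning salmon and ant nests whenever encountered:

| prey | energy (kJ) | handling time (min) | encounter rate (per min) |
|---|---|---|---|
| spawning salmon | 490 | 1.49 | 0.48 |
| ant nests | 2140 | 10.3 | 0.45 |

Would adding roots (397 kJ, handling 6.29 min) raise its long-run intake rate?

No

On spawning salmon and ant nests alone, R = ΣλE/(1+Σλh) = 1198/6.35 = 188.7 kJ/min.
Profitability of roots: 397/6.29 = 63.12 kJ/min.
63.12 < 188.7, so adding roots would lower the average — exclude it.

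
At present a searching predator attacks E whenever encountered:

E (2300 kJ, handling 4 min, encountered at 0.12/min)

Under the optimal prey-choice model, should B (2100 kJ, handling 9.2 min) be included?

Yes

On E alone, R = ΣλE/(1+Σλh) = 276/1.48 = 186.5 kJ/min.
B: E/h = 2100/9.2 = 228.3 kJ/min.
228.3 > 186.5, so adding B raises the average — include it.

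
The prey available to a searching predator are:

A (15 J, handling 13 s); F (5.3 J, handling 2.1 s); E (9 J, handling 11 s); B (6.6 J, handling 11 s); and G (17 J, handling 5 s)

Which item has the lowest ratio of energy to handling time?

Profitability E/h (J/s): A = 15/13 = 1.15, F = 5.3/2.1 = 2.52, E = 9/11 = 0.818, B = 6.6/11 = 0.6, G = 17/5 = 3.4.
Ranked: G > F > A > E > B.

B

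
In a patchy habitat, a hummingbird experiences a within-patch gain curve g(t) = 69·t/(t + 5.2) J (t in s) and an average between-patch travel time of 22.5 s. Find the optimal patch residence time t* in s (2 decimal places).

10.82 s

Optimal t* satisfies g'(t*) = g(t*)/(T + t*).
g'(t) = 69·5.2/(t + 5.2)². Setting 69·5.2/(t+5.2)² = 69t/[(t+5.2)(22.5+t)] gives 5.2(22.5+t) = t(t+5.2), so t² = 5.2×22.5 = 117.
t* = √117 = 10.82 s.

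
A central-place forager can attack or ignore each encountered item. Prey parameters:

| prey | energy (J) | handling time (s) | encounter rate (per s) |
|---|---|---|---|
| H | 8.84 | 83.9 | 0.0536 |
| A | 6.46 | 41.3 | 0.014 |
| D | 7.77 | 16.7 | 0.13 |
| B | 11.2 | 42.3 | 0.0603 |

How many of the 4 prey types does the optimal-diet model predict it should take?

1

Rank by E/h (J/s): D 0.465, B 0.265, A 0.156, H 0.105. Include each in turn until the next type's E/h falls below the running intake rate.
Rate on top 1: 0.3185. B: 0.265 < 0.3185 → exclude; stop.
Optimal diet: D — 1 of 4 types.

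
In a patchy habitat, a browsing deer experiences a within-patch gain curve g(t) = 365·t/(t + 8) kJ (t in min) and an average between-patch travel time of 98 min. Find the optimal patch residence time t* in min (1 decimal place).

28.0 min

Optimal t* satisfies g'(t*) = g(t*)/(T + t*).
g'(t) = 365·8/(t + 8)². Setting 365·8/(t+8)² = 365t/[(t+8)(98+t)] gives 8(98+t) = t(t+8), so t² = 8×98 = 784.
t* = √784 = 28 min.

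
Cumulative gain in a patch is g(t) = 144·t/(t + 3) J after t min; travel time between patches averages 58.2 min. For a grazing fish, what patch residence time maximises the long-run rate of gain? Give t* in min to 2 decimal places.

Optimal t* satisfies g'(t*) = g(t*)/(T + t*).
g'(t) = 144·3/(t + 3)². Setting 144·3/(t+3)² = 144t/[(t+3)(58.2+t)] gives 3(58.2+t) = t(t+3), so t² = 3×58.2 = 174.6.
t* = √174.6 = 13.21 min.

13.21 min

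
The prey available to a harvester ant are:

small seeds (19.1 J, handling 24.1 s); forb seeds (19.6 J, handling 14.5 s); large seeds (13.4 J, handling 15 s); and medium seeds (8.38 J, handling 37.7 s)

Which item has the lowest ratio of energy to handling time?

In descending order of E/h:
forb seeds: 19.6/14.5 = 1.35 J/s
large seeds: 13.4/15 = 0.893 J/s
small seeds: 19.1/24.1 = 0.793 J/s
medium seeds: 8.38/37.7 = 0.222 J/s

medium seeds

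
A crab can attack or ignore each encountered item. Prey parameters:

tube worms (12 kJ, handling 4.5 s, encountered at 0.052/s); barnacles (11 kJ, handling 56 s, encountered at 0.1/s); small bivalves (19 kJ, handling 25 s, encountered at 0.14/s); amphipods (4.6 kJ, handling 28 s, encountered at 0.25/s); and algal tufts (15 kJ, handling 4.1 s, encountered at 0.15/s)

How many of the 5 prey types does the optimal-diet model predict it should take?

2

E/h in descending order: algal tufts 3.66, tube worms 2.67, small bivalves 0.76, barnacles 0.196, amphipods 0.164 kJ/s. The optimal diet is the largest prefix of this list for which every included type satisfies E_i/h_i > R on the types above it.
Rate on top 1: 1.393. tube worms: 2.67 > 1.393 → include.
Rate on top 2: 1.554. small bivalves: 0.76 < 1.554 → exclude; stop.
Optimal diet: algal tufts, tube worms — 2 of 5 types.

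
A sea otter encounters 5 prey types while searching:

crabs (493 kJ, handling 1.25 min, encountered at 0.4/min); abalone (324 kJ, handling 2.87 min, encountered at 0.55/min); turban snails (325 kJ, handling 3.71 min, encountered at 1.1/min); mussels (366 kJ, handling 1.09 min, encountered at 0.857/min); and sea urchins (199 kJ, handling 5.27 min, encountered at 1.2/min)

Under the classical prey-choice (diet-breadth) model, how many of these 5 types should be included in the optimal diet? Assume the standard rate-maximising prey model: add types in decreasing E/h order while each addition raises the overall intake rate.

E/h in descending order: crabs 394, mussels 336, abalone 113, turban snails 87.6, sea urchins 37.8 kJ/min. The optimal diet is the largest prefix of this list for which every included type satisfies E_i/h_i > R on the types above it.
Rate on top 1: 131.5. mussels: 336 > 131.5 → include.
Rate on top 2: 209.9. abalone: 113 < 209.9 → exclude; stop.
Optimal diet: crabs, mussels — 2 of 5 types.

2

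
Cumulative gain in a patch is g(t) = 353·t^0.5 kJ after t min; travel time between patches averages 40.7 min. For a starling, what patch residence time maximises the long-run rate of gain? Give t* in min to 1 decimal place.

40.7 min

Optimal t* satisfies g'(t*) = g(t*)/(T + t*).
g'(t) = 0.5·353·t^-0.5. Setting 0.5·353·t^-0.5 = 353·t^0.5/(40.7+t) gives 0.5(40.7+t) = t, so 0.50·t = 0.5×40.7.
t* = 0.5×40.7/0.50 = 40.7 min.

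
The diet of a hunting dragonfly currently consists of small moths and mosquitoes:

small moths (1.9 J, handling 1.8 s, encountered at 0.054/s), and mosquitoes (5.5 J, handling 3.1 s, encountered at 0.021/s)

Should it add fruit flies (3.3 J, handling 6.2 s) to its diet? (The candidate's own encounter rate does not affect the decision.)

Yes

Current rate: (0.054×1.9 + 0.021×5.5)/(1 + 0.054×1.8 + 0.021×3.1) = 0.1876 J/s.
Profitability of fruit flies: 3.3/6.2 = 0.5323 J/s.
0.5323 > 0.1876, so adding fruit flies raises the average — include it.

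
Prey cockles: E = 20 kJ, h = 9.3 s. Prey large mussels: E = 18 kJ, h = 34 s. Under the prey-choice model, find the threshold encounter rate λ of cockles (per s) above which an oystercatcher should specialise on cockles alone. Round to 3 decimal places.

0.035 per s

The zero-one rule: include large mussels iff E₂/h₂ > λE₁/(1+λh₁). Equality gives the switch point.
λE₁h₂ = E₂ + λE₂h₁ ⇒ λ = E₂/(E₁h₂ − E₂h₁) = 18/(680 − 167.4) = 0.03512 per s.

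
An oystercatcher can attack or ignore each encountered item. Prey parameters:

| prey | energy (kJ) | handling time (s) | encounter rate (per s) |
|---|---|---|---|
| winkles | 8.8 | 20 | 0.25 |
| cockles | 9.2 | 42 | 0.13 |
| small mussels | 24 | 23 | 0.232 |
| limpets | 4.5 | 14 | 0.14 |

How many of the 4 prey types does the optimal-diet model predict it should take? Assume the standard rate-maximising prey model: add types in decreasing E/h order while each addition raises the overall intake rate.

E/h in descending order: small mussels 1.04, winkles 0.44, limpets 0.321, cockles 0.219 kJ/s. The optimal diet is the largest prefix of this list for which every included type satisfies E_i/h_i > R on the types above it.
Rate on top 1: 0.8788. winkles: 0.44 < 0.8788 → exclude; stop.
Optimal diet: small mussels — 1 of 4 types.

1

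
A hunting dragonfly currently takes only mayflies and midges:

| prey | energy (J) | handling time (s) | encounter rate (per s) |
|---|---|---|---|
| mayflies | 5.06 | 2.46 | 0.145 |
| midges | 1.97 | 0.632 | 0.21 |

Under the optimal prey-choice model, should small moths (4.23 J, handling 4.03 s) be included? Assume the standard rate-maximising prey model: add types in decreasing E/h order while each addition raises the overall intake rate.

Yes

Current rate: (0.145×5.06 + 0.21×1.97)/(1 + 0.145×2.46 + 0.21×0.632) = 0.7704 J/s.
Profitability of small moths: 4.23/4.03 = 1.05 J/s.
Since 1.05 > R, including small moths increases the long-run rate.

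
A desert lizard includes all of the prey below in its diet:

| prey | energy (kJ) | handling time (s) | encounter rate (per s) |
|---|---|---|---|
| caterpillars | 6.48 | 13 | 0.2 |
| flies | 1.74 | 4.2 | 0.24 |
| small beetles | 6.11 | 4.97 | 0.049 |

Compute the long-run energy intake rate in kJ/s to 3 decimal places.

R = (0.2×6.48 + 0.24×1.74 + 0.049×6.11) / (1 + 0.2×13 + 0.24×4.2 + 0.049×4.97) = 2.013/4.852 = 0.4149 kJ/s.

0.415 kJ/s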